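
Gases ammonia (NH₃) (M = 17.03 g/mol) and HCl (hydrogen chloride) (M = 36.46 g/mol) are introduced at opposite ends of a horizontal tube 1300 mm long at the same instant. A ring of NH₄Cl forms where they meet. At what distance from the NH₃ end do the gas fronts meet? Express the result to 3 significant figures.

772 mm

In equal time, each gas travels a distance ∝ its rate ∝ 1/√M, so d_NH₃/d_HCl = √(M_HCl/M_NH₃) = √(36.46/17.03) = 1.463.
With d_NH₃ + d_HCl = 1300 mm, d_HCl = 1300/(1 + 1.463) = 527.8 mm.
d_NH₃ = 1300 − 527.8 = 772 mm.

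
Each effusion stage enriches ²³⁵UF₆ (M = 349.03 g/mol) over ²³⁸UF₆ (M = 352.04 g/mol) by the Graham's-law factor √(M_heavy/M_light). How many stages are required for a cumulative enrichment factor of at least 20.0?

Per stage α = (352.04/349.03)^(1/2) = 1.00862^0.5, giving ln α = 0.004293.
Need α^N ≥ 20.0 ⇒ N ≥ ln(20.0) / ln α = 2.996 / 0.004293 = 697.74.
So at least 698 stages are needed.

698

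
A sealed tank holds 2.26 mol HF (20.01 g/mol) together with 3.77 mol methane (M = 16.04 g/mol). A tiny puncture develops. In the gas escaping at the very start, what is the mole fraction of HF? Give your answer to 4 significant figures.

Each component's effusion rate ∝ (its partial pressure)·(1/√M) ∝ n_i/√M_i.
x_HF(eff) = (n_HF/√M_HF) / (n_HF/√M_HF + n_CH₄/√M_CH₄)
= (2.26/√20.01) / (2.26/√20.01 + 3.77/√16.04) = 0.5052/(0.5052 + 0.9413) = 0.3493.

0.3493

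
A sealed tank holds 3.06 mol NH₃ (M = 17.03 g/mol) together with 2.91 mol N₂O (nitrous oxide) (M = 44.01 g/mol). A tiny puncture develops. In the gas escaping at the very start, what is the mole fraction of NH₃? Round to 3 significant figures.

0.628

The effusion rate of species i is ∝ p_i/√M_i ∝ n_i/√M_i.
Mole fraction of NH₃ in the effusate = (n_NH₃/√M_NH₃) / (n_NH₃/√M_NH₃ + n_N₂O/√M_N₂O)
= (3.06/√17.03) / (3.06/√17.03 + 2.91/√44.01) = 0.7415/(0.7415 + 0.4386) = 0.628.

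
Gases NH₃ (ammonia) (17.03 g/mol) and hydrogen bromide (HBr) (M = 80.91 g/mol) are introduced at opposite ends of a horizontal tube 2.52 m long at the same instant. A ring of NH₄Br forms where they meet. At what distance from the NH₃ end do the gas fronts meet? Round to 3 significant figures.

1.73 m

Distances travelled in equal time are proportional to diffusion rates, so d_NH₃/d_HBr = √(M_HBr/M_NH₃) = √(80.91/17.03) = 2.180.
With d_NH₃ + d_HBr = 2.52 m, d_HBr = 2.52/(1 + 2.180) = 0.7925 m.
d_NH₃ = 2.52 − 0.7925 = 1.73 m.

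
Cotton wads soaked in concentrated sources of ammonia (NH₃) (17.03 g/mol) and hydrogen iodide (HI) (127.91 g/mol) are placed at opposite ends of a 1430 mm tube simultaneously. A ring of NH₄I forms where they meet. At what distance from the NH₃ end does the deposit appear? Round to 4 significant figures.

1048 mm

In equal time, each gas travels a distance ∝ its rate ∝ 1/√M, so d_NH₃/d_HI = √(M_HI/M_NH₃) = √(127.91/17.03) = 2.741.
With d_NH₃ + d_HI = 1430 mm, d_HI = 1430/(1 + 2.741) = 382.3 mm.
d_NH₃ = 1430 − 382.3 = 1048 mm.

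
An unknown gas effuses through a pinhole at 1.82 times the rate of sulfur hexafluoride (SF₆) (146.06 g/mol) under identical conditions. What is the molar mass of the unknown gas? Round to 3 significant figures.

Since effusion rate ∝ 1/√M, rate_X/rate_SF₆ = √(M_SF₆/M_X).
1.82 = √(146.06/M_X)
M_X = 146.06 / 1.82² = 146.06 / 3.312 = 44.1 g/mol

44.1 g/mol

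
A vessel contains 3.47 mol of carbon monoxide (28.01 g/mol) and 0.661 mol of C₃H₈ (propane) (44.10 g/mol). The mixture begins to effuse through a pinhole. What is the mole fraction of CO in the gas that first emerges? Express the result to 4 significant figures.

The effusion rate of species i is ∝ p_i/√M_i ∝ n_i/√M_i.
Mole fraction of CO in the effusate = (n_CO/√M_CO) / (n_CO/√M_CO + n_C₃H₈/√M_C₃H₈)
= (3.47/√28.01) / (3.47/√28.01 + 0.661/√44.10) = 0.6557/(0.6557 + 0.09954) = 0.8682.

0.8682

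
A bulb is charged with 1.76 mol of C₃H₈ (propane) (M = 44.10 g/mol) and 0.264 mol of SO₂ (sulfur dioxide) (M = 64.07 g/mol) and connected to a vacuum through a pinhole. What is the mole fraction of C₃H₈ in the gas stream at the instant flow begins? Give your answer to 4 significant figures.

Rate_i ∝ x_i/√M_i (Graham's law weighted by mole fraction), so the effusate composition follows n_i/√M_i.
x_C₃H₈(eff) = (n_C₃H₈/√M_C₃H₈) / (n_C₃H₈/√M_C₃H₈ + n_SO₂/√M_SO₂)
= (1.76/√44.10) / (1.76/√44.10 + 0.264/√64.07) = 0.2650/(0.2650 + 0.03298) = 0.8893.

0.8893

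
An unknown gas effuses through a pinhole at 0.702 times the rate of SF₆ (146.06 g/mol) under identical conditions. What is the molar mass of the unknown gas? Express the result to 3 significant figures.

296 g/mol

Since effusion rate ∝ 1/√M, rate_X/rate_SF₆ = √(M_SF₆/M_X).
0.702 = √(146.06/M_X)
M_X = 146.06 / 0.702² = 146.06 / 0.4928 = 296 g/mol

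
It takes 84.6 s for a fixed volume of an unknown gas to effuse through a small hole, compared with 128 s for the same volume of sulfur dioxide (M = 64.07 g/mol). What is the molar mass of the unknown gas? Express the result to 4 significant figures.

27.99 g/mol

From Graham's law, t_X/t_SO₂ = √(M_X/M_SO₂).
84.6/128 = 0.6609 = √(M_X/64.07)
M_X = 64.07 × 0.6609² = 64.07 × 0.4368 = 27.99 g/mol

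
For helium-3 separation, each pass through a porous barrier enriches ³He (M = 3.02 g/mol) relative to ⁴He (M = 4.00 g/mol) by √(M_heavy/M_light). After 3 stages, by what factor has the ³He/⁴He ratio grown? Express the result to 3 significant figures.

1.52

Overall factor = α^3 with α = √(4.00/3.02), i.e. (4.00/3.02)^(3/2).
= 1.32450^(3/2) = 1.52.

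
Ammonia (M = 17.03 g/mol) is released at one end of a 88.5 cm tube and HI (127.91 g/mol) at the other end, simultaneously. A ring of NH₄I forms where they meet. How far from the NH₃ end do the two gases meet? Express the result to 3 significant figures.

In equal time, each gas travels a distance ∝ its rate ∝ 1/√M, so d_NH₃/d_HI = √(M_HI/M_NH₃) = √(127.91/17.03) = 2.741.
With d_NH₃ + d_HI = 88.5 cm, d_HI = 88.5/(1 + 2.741) = 23.66 cm.
d_NH₃ = 88.5 − 23.66 = 64.8 cm.

64.8 cm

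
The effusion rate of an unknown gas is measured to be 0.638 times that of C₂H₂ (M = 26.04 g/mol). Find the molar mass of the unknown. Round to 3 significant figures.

64.0 g/mol

Graham's law gives rate_X/rate_C₂H₂ = √(M_C₂H₂/M_X).
0.638 = √(26.04/M_X)
M_X = 26.04 / 0.638² = 26.04 / 0.4070 = 64.0 g/mol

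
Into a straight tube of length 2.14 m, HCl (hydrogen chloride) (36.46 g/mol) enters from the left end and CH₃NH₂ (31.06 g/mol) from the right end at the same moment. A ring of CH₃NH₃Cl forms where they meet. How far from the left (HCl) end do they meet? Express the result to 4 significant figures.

1.027 m

The fronts meet when d_HCl + d_CH₃NH₂ = L with d_HCl/d_CH₃NH₂ = √(M_CH₃NH₂/M_HCl) (Graham's law). Here √(M_CH₃NH₂/M_HCl) = √(31.06/36.46) = 0.9230.
With d_HCl + d_CH₃NH₂ = 2.14 m, d_CH₃NH₂ = 2.14/(1 + 0.9230) = 1.113 m.
d_HCl = 2.14 − 1.113 = 1.027 m.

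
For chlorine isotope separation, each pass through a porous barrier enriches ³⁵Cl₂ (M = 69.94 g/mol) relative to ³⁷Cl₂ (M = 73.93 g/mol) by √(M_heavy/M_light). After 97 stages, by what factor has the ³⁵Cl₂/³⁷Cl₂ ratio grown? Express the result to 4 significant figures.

Overall factor = α^97 with α = √(73.93/69.94), i.e. (73.93/69.94)^(97/2).
= 1.05705^(97/2) = 14.74.

14.74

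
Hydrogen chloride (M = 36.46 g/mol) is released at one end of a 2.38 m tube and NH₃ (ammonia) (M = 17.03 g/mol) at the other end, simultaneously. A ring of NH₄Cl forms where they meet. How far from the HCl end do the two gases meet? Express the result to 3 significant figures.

0.966 m

The fronts meet when d_HCl + d_NH₃ = L with d_HCl/d_NH₃ = √(M_NH₃/M_HCl) (Graham's law). Here √(M_NH₃/M_HCl) = √(17.03/36.46) = 0.6834.
With d_HCl + d_NH₃ = 2.38 m, d_NH₃ = 2.38/(1 + 0.6834) = 1.414 m.
d_HCl = 2.38 − 1.414 = 0.966 m.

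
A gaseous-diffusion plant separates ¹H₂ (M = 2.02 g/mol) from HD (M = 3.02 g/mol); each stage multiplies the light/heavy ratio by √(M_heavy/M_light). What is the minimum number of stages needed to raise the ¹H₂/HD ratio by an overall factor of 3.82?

Per stage α = (3.02/2.02)^(1/2) = 1.49505^0.5, giving ln α = 0.2011.
Need α^N ≥ 3.82 ⇒ N ≥ ln(3.82) / ln α = 1.340 / 0.2011 = 6.67.
Minimum whole number of stages: N = 7.

7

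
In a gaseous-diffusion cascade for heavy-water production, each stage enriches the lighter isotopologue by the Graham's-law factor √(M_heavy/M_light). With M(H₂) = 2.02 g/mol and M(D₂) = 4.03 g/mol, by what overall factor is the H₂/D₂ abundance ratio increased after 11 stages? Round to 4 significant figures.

44.64

Overall factor = α^11 with α = √(4.03/2.02), i.e. (4.03/2.02)^(11/2).
= 1.99505^(11/2) = 44.64.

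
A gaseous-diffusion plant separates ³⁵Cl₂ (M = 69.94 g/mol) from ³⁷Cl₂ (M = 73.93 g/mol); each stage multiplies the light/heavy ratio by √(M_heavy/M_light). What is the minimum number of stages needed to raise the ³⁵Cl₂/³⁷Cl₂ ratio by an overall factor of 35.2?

129

Per stage α = (73.93/69.94)^(1/2) = 1.05705^0.5, giving ln α = 0.02774.
Need α^N ≥ 35.2 ⇒ N ≥ ln(35.2) / ln α = 3.561 / 0.02774 = 128.37.
Minimum whole number of stages: N = 129.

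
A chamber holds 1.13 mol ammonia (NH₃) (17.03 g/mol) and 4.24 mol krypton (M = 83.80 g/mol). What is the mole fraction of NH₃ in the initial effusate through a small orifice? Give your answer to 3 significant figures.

Rate_i ∝ x_i/√M_i (Graham's law weighted by mole fraction), so the effusate composition follows n_i/√M_i.
x_NH₃(eff) = (n_NH₃/√M_NH₃) / (n_NH₃/√M_NH₃ + n_Kr/√M_Kr)
= (1.13/√17.03) / (1.13/√17.03 + 4.24/√83.80) = 0.2738/(0.2738 + 0.4632) = 0.372.

0.372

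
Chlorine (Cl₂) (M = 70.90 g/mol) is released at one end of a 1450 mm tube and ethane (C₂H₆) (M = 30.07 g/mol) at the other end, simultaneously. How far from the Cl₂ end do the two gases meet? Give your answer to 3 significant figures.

572 mm

The fronts meet when d_Cl₂ + d_C₂H₆ = L with d_Cl₂/d_C₂H₆ = √(M_C₂H₆/M_Cl₂) (Graham's law). Here √(M_C₂H₆/M_Cl₂) = √(30.07/70.90) = 0.6512.
With d_Cl₂ + d_C₂H₆ = 1450 mm, d_C₂H₆ = 1450/(1 + 0.6512) = 878.1 mm.
d_Cl₂ = 1450 − 878.1 = 572 mm.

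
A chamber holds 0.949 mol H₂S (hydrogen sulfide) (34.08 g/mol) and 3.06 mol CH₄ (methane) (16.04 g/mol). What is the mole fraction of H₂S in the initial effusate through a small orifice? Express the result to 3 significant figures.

Each component's effusion rate ∝ (its partial pressure)·(1/√M) ∝ n_i/√M_i.
x_H₂S(eff) = (n_H₂S/√M_H₂S) / (n_H₂S/√M_H₂S + n_CH₄/√M_CH₄)
= (0.949/√34.08) / (0.949/√34.08 + 3.06/√16.04) = 0.1626/(0.1626 + 0.7640) = 0.175.

0.175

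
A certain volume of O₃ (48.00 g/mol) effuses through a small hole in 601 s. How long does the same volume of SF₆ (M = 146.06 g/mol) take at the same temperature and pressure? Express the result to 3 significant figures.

From Graham's law, t_SF₆/t_O₃ = √(M_SF₆/M_O₃) = √(146.06/48.00) = √3.043 = 1.744.
So the time for SF₆ is 601 × 1.744 = 1050 s.

1050 s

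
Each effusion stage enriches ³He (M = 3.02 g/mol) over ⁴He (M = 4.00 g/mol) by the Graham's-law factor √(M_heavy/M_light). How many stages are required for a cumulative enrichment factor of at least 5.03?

12

Per stage α = (4.00/3.02)^(1/2) = 1.32450^0.5, giving ln α = 0.1405.
Need α^N ≥ 5.03 ⇒ N ≥ ln(5.03) / ln α = 1.615 / 0.1405 = 11.50.
Minimum whole number of stages: N = 12.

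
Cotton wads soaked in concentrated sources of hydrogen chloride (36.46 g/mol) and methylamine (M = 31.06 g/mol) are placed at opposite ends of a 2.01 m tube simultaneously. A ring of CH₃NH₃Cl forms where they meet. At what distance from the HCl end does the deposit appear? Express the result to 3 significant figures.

In equal time, each gas travels a distance ∝ its rate ∝ 1/√M, so d_HCl/d_CH₃NH₂ = √(M_CH₃NH₂/M_HCl) = √(31.06/36.46) = 0.9230.
With d_HCl + d_CH₃NH₂ = 2.01 m, d_CH₃NH₂ = 2.01/(1 + 0.9230) = 1.045 m.
d_HCl = 2.01 − 1.045 = 0.965 m.

0.965 m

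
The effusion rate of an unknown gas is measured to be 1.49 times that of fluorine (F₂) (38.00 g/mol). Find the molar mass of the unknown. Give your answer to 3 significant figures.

17.1 g/mol

By Graham's law, rate_X/rate_F₂ = √(M_F₂/M_X).
1.49 = √(38.00/M_X)
M_X = 38.00 / 1.49² = 38.00 / 2.220 = 17.1 g/mol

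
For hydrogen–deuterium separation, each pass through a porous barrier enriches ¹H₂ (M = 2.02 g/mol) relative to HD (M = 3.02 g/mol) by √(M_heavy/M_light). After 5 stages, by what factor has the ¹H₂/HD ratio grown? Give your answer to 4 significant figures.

2.733

Overall factor = α^5 with α = √(3.02/2.02), i.e. (3.02/2.02)^(5/2).
= 1.49505^(5/2) = 2.733.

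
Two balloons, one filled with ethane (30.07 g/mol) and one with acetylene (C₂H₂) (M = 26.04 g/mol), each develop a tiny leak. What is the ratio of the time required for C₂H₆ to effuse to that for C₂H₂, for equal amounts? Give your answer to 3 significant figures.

1.07

Using Graham's law: t_C₂H₆/t_C₂H₂ = √(M_C₂H₆/M_C₂H₂) = √(30.07/26.04) = √1.155 = 1.07.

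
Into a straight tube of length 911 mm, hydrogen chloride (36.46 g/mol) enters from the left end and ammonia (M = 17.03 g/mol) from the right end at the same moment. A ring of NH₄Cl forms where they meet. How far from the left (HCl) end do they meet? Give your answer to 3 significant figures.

370 mm

In equal time, each gas travels a distance ∝ its rate ∝ 1/√M, so d_HCl/d_NH₃ = √(M_NH₃/M_HCl) = √(17.03/36.46) = 0.6834.
With d_HCl + d_NH₃ = 911 mm, d_NH₃ = 911/(1 + 0.6834) = 541.2 mm.
d_HCl = 911 − 541.2 = 370 mm.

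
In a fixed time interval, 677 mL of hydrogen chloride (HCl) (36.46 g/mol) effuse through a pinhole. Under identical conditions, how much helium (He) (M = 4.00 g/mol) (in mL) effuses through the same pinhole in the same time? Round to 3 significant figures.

2040 mL

Using Graham's law: rate_He/rate_HCl = √(M_HCl/M_He) = √(36.46/4.00) = √9.115 = 3.019.
So the volume for He is 677 × 3.019 = 2040 mL.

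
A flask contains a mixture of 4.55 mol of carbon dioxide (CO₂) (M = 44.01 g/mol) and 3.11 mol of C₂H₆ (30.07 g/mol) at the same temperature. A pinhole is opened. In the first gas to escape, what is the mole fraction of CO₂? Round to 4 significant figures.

0.5474

Rate_i ∝ x_i/√M_i (Graham's law weighted by mole fraction), so the effusate composition follows n_i/√M_i.
Mole fraction of CO₂ in the effusate = (n_CO₂/√M_CO₂) / (n_CO₂/√M_CO₂ + n_C₂H₆/√M_C₂H₆)
= (4.55/√44.01) / (4.55/√44.01 + 3.11/√30.07) = 0.6859/(0.6859 + 0.5671) = 0.5474.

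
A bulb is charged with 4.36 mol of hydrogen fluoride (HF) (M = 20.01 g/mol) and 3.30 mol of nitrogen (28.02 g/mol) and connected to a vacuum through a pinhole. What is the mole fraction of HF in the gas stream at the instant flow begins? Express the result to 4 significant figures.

Effusion rate of each component ∝ n_i/√M_i (partial pressure × 1/√M).
Mole fraction of HF in the effusate = (n_HF/√M_HF) / (n_HF/√M_HF + n_N₂/√M_N₂)
= (4.36/√20.01) / (4.36/√20.01 + 3.30/√28.02) = 0.9747/(0.9747 + 0.6234) = 0.6099.

0.6099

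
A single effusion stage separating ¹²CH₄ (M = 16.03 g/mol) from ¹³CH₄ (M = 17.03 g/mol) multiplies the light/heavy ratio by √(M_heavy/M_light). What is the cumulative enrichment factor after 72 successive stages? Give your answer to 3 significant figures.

The single-stage factor is √(M_heavy/M_light), so 72 stages give [√(17.03/16.03)]^72 = (17.03/16.03)^(72/2).
= 1.06238^36 = 8.83.

8.83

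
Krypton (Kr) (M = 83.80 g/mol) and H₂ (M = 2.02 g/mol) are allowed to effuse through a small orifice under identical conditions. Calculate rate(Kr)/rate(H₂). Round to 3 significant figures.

By Graham's law, rate_Kr/rate_H₂ = √(M_H₂/M_Kr) = √(2.02/83.80) = √0.02411 = 0.155.

0.155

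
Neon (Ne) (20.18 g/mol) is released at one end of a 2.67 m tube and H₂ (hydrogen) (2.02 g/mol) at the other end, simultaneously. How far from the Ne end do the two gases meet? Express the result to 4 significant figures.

0.6417 m

Distances travelled in equal time are proportional to diffusion rates, so d_Ne/d_H₂ = √(M_H₂/M_Ne) = √(2.02/20.18) = 0.3164.
With d_Ne + d_H₂ = 2.67 m, d_H₂ = 2.67/(1 + 0.3164) = 2.028 m.
d_Ne = 2.67 − 2.028 = 0.6417 m.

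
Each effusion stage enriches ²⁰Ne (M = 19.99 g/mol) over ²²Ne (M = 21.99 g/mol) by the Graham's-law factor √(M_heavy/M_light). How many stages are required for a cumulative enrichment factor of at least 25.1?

68

Per stage α = (21.99/19.99)^(1/2) = 1.10005^0.5, giving ln α = 0.04768.
Need α^N ≥ 25.1 ⇒ N ≥ ln(25.1) / ln α = 3.223 / 0.04768 = 67.60.
Minimum whole number of stages: N = 68.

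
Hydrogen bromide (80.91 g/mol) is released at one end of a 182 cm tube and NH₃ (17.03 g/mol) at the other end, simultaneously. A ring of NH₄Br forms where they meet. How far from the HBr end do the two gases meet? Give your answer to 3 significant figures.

Distances travelled in equal time are proportional to diffusion rates, so d_HBr/d_NH₃ = √(M_NH₃/M_HBr) = √(17.03/80.91) = 0.4588.
With d_HBr + d_NH₃ = 182 cm, d_NH₃ = 182/(1 + 0.4588) = 124.8 cm.
d_HBr = 182 − 124.8 = 57.2 cm.

57.2 cm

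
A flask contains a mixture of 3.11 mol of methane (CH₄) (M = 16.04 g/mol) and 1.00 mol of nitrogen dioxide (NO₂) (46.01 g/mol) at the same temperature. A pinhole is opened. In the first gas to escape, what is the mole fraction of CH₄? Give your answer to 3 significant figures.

0.840

Rate_i ∝ x_i/√M_i (Graham's law weighted by mole fraction), so the effusate composition follows n_i/√M_i.
Mole fraction of CH₄ in the effusate = (n_CH₄/√M_CH₄) / (n_CH₄/√M_CH₄ + n_NO₂/√M_NO₂)
= (3.11/√16.04) / (3.11/√16.04 + 1.00/√46.01) = 0.7765/(0.7765 + 0.1474) = 0.840.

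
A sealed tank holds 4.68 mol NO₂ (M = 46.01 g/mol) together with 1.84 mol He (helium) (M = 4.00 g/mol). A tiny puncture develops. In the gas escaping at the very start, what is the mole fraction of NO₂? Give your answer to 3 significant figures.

Each component's effusion rate ∝ (its partial pressure)·(1/√M) ∝ n_i/√M_i.
x_NO₂(eff) = (n_NO₂/√M_NO₂) / (n_NO₂/√M_NO₂ + n_He/√M_He)
= (4.68/√46.01) / (4.68/√46.01 + 1.84/√4.00) = 0.6900/(0.6900 + 0.9200) = 0.429.

0.429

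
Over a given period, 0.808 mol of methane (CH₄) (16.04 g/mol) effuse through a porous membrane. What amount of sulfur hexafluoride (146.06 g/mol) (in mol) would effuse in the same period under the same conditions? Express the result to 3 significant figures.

Using Graham's law: rate_SF₆/rate_CH₄ = √(M_CH₄/M_SF₆) = √(16.04/146.06) = √0.1098 = 0.3314.
So the amount for SF₆ is 0.808 × 0.3314 = 0.268 mol.

0.268 mol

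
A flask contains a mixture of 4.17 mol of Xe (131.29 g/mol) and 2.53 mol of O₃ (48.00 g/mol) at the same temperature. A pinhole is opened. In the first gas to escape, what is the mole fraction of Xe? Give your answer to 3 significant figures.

0.499

The effusion rate of species i is ∝ p_i/√M_i ∝ n_i/√M_i.
x_Xe(eff) = (n_Xe/√M_Xe) / (n_Xe/√M_Xe + n_O₃/√M_O₃)
= (4.17/√131.29) / (4.17/√131.29 + 2.53/√48.00) = 0.3639/(0.3639 + 0.3652) = 0.499.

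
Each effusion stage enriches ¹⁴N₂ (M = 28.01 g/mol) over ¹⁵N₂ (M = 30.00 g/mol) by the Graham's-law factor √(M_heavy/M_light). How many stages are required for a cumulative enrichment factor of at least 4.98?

With α = √(30.00/28.01) per stage, ln α = ½ ln(1.07105) = 0.03432.
Need α^N ≥ 4.98 ⇒ N ≥ ln(4.98) / ln α = 1.605 / 0.03432 = 46.78.
Minimum whole number of stages: N = 47.

47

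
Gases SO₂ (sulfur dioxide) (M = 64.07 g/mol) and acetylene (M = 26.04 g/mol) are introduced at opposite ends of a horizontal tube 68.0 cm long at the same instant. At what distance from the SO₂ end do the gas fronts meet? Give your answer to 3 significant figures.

26.5 cm

Graham's law gives d_SO₂/d_C₂H₂ = rate_SO₂/rate_C₂H₂ = √(M_C₂H₂/M_SO₂) = √(26.04/64.07) = 0.6375.
With d_SO₂ + d_C₂H₂ = 68.0 cm, d_C₂H₂ = 68.0/(1 + 0.6375) = 41.53 cm.
d_SO₂ = 68.0 − 41.53 = 26.5 cm.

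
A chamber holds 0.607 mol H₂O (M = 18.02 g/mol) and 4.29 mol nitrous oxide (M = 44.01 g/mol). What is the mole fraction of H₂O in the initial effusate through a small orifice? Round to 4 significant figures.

The effusion rate of species i is ∝ p_i/√M_i ∝ n_i/√M_i.
x_H₂O(eff) = (n_H₂O/√M_H₂O) / (n_H₂O/√M_H₂O + n_N₂O/√M_N₂O)
= (0.607/√18.02) / (0.607/√18.02 + 4.29/√44.01) = 0.1430/(0.1430 + 0.6467) = 0.1811.

0.1811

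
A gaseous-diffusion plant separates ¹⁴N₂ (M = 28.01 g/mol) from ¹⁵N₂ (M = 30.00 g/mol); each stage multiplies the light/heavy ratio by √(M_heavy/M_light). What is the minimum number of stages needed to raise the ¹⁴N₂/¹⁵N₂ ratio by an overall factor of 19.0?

86

With α = √(30.00/28.01) per stage, ln α = ½ ln(1.07105) = 0.03432.
Need α^N ≥ 19.0 ⇒ N ≥ ln(19.0) / ln α = 2.944 / 0.03432 = 85.80.
So at least 86 stages are needed.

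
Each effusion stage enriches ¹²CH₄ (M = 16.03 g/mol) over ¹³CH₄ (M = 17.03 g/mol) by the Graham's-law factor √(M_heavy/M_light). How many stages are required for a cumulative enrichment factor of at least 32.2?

115

Single-stage factor α = √(17.03/16.03), so ln α = ½ ln(1.06238) = 0.03026.
Need α^N ≥ 32.2 ⇒ N ≥ ln(32.2) / ln α = 3.472 / 0.03026 = 114.75.
Rounding up, N = 115 stages.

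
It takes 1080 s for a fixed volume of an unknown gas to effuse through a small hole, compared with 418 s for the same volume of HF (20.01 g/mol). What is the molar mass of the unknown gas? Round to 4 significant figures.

133.6 g/mol

Graham's law gives t_X/t_HF = √(M_X/M_HF).
1080/418 = 2.584 = √(M_X/20.01)
M_X = 20.01 × 2.584² = 20.01 × 6.676 = 133.6 g/mol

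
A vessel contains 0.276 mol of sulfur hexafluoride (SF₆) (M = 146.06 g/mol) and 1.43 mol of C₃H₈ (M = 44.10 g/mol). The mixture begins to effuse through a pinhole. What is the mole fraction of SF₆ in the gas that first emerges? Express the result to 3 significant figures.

Rate_i ∝ x_i/√M_i (Graham's law weighted by mole fraction), so the effusate composition follows n_i/√M_i.
Mole fraction of SF₆ in the effusate = (n_SF₆/√M_SF₆) / (n_SF₆/√M_SF₆ + n_C₃H₈/√M_C₃H₈)
= (0.276/√146.06) / (0.276/√146.06 + 1.43/√44.10) = 0.02284/(0.02284 + 0.2153) = 0.0959.

0.0959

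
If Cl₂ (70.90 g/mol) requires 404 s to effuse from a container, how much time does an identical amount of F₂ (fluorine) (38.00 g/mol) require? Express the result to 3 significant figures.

296 s

Graham's law gives t_F₂/t_Cl₂ = √(M_F₂/M_Cl₂) = √(38.00/70.90) = √0.5360 = 0.7321.
So the time for F₂ is 404 × 0.7321 = 296 s.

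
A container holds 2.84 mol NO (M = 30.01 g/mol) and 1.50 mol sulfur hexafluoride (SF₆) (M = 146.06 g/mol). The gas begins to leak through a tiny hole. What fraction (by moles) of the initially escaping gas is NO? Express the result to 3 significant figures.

0.807

Effusion rate of each component ∝ n_i/√M_i (partial pressure × 1/√M).
So x_NO in the escaping gas = (n_NO/√M_NO) / Σ(n_i/√M_i)
= (2.84/√30.01) / (2.84/√30.01 + 1.50/√146.06) = 0.5184/(0.5184 + 0.1241) = 0.807.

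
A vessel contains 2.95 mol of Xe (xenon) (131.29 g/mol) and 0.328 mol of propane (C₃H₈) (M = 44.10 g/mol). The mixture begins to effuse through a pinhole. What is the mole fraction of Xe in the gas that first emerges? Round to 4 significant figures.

0.8390

Rate_i ∝ x_i/√M_i (Graham's law weighted by mole fraction), so the effusate composition follows n_i/√M_i.
So x_Xe in the escaping gas = (n_Xe/√M_Xe) / Σ(n_i/√M_i)
= (2.95/√131.29) / (2.95/√131.29 + 0.328/√44.10) = 0.2575/(0.2575 + 0.04939) = 0.8390.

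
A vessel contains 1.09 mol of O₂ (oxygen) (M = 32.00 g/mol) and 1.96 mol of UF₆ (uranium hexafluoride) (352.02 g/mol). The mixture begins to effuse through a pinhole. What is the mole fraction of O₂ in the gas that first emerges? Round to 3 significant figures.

Rate_i ∝ x_i/√M_i (Graham's law weighted by mole fraction), so the effusate composition follows n_i/√M_i.
x_O₂(eff) = (n_O₂/√M_O₂) / (n_O₂/√M_O₂ + n_UF₆/√M_UF₆)
= (1.09/√32.00) / (1.09/√32.00 + 1.96/√352.02) = 0.1927/(0.1927 + 0.1045) = 0.648.

0.648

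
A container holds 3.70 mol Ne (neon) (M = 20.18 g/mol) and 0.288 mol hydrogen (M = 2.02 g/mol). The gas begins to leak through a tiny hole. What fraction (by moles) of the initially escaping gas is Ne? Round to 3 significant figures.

0.803

Each component's effusion rate ∝ (its partial pressure)·(1/√M) ∝ n_i/√M_i.
So x_Ne in the escaping gas = (n_Ne/√M_Ne) / Σ(n_i/√M_i)
= (3.70/√20.18) / (3.70/√20.18 + 0.288/√2.02) = 0.8236/(0.8236 + 0.2026) = 0.803.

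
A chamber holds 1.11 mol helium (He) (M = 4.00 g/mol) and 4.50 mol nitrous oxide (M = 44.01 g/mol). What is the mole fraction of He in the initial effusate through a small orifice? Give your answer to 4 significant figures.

Each component's effusion rate ∝ (its partial pressure)·(1/√M) ∝ n_i/√M_i.
So x_He in the escaping gas = (n_He/√M_He) / Σ(n_i/√M_i)
= (1.11/√4.00) / (1.11/√4.00 + 4.50/√44.01) = 0.5550/(0.5550 + 0.6783) = 0.4500.

0.4500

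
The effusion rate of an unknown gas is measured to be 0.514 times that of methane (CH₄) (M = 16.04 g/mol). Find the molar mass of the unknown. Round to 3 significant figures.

From Graham's law, rate_X/rate_CH₄ = √(M_CH₄/M_X).
0.514 = √(16.04/M_X)
M_X = 16.04 / 0.514² = 16.04 / 0.2642 = 60.7 g/mol

60.7 g/mol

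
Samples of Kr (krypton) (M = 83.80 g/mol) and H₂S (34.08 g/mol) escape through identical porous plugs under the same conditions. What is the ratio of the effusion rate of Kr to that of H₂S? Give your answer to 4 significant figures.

0.6377

Graham's law gives rate_Kr/rate_H₂S = √(M_H₂S/M_Kr) = √(34.08/83.80) = √0.4067 = 0.6377.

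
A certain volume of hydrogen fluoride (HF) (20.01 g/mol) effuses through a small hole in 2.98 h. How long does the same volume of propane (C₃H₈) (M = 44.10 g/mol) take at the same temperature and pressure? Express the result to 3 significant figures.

4.42 h

Using Graham's law: t_C₃H₈/t_HF = √(M_C₃H₈/M_HF) = √(44.10/20.01) = √2.204 = 1.485.
So the time for C₃H₈ is 2.98 × 1.485 = 4.42 h.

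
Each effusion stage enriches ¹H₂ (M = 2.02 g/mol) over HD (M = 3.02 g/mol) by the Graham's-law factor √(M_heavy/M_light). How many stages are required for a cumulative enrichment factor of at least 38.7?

19

Single-stage factor α = √(3.02/2.02), so ln α = ½ ln(1.49505) = 0.2011.
Need α^N ≥ 38.7 ⇒ N ≥ ln(38.7) / ln α = 3.656 / 0.2011 = 18.18.
Rounding up, N = 19 stages.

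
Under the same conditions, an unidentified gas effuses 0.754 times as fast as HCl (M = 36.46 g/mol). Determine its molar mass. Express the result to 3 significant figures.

Since effusion rate ∝ 1/√M, rate_X/rate_HCl = √(M_HCl/M_X).
0.754 = √(36.46/M_X)
M_X = 36.46 / 0.754² = 36.46 / 0.5685 = 64.1 g/mol

64.1 g/mol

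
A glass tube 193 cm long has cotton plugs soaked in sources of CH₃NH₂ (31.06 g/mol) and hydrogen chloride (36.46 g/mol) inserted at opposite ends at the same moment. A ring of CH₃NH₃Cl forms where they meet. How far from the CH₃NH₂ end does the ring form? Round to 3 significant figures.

In equal time, each gas travels a distance ∝ its rate ∝ 1/√M, so d_CH₃NH₂/d_HCl = √(M_HCl/M_CH₃NH₂) = √(36.46/31.06) = 1.083.
With d_CH₃NH₂ + d_HCl = 193 cm, d_HCl = 193/(1 + 1.083) = 92.63 cm.
d_CH₃NH₂ = 193 − 92.63 = 100 cm.

100 cm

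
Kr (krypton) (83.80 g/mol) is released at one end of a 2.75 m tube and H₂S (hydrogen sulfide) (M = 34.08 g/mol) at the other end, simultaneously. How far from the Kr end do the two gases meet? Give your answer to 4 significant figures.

The fronts meet when d_Kr + d_H₂S = L with d_Kr/d_H₂S = √(M_H₂S/M_Kr) (Graham's law). Here √(M_H₂S/M_Kr) = √(34.08/83.80) = 0.6377.
With d_Kr + d_H₂S = 2.75 m, d_H₂S = 2.75/(1 + 0.6377) = 1.679 m.
d_Kr = 2.75 − 1.679 = 1.071 m.

1.071 m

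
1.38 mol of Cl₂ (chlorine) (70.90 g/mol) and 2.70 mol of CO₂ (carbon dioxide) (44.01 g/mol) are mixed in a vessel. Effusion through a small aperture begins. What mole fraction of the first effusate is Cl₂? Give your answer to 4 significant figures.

0.2871

Effusion rate of each component ∝ n_i/√M_i (partial pressure × 1/√M).
Mole fraction of Cl₂ in the effusate = (n_Cl₂/√M_Cl₂) / (n_Cl₂/√M_Cl₂ + n_CO₂/√M_CO₂)
= (1.38/√70.90) / (1.38/√70.90 + 2.70/√44.01) = 0.1639/(0.1639 + 0.4070) = 0.2871.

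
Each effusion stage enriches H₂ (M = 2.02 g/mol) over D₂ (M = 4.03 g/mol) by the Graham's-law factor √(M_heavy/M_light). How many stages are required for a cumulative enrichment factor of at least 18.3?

With α = √(4.03/2.02) per stage, ln α = ½ ln(1.99505) = 0.3453.
Need α^N ≥ 18.3 ⇒ N ≥ ln(18.3) / ln α = 2.907 / 0.3453 = 8.42.
Minimum whole number of stages: N = 9.

9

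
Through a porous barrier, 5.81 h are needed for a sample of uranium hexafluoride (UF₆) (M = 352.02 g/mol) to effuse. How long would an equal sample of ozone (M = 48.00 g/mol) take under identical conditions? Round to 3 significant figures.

2.15 h

Graham's law gives t_O₃/t_UF₆ = √(M_O₃/M_UF₆) = √(48.00/352.02) = √0.1364 = 0.3693.
So the time for O₃ is 5.81 × 0.3693 = 2.15 h.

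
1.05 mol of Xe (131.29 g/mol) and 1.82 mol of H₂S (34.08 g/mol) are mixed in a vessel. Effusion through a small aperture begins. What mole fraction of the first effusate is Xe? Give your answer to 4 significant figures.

Rate_i ∝ x_i/√M_i (Graham's law weighted by mole fraction), so the effusate composition follows n_i/√M_i.
x_Xe(eff) = (n_Xe/√M_Xe) / (n_Xe/√M_Xe + n_H₂S/√M_H₂S)
= (1.05/√131.29) / (1.05/√131.29 + 1.82/√34.08) = 0.09164/(0.09164 + 0.3118) = 0.2272.

0.2272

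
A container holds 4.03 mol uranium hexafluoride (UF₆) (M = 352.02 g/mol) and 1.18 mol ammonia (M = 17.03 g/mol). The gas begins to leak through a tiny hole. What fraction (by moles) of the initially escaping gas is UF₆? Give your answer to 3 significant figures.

Rate_i ∝ x_i/√M_i (Graham's law weighted by mole fraction), so the effusate composition follows n_i/√M_i.
So x_UF₆ in the escaping gas = (n_UF₆/√M_UF₆) / Σ(n_i/√M_i)
= (4.03/√352.02) / (4.03/√352.02 + 1.18/√17.03) = 0.2148/(0.2148 + 0.2859) = 0.429.

0.429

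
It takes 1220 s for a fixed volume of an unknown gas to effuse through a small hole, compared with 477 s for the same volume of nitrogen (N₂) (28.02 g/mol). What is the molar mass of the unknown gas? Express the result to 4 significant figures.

183.3 g/mol

Since effusion rate ∝ 1/√M, t_X/t_N₂ = √(M_X/M_N₂).
1220/477 = 2.558 = √(M_X/28.02)
M_X = 28.02 × 2.558² = 28.02 × 6.542 = 183.3 g/mol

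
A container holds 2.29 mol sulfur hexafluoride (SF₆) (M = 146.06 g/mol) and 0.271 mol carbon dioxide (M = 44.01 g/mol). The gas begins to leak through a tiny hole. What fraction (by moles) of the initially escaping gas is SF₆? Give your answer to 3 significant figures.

The effusion rate of species i is ∝ p_i/√M_i ∝ n_i/√M_i.
So x_SF₆ in the escaping gas = (n_SF₆/√M_SF₆) / Σ(n_i/√M_i)
= (2.29/√146.06) / (2.29/√146.06 + 0.271/√44.01) = 0.1895/(0.1895 + 0.04085) = 0.823.

0.823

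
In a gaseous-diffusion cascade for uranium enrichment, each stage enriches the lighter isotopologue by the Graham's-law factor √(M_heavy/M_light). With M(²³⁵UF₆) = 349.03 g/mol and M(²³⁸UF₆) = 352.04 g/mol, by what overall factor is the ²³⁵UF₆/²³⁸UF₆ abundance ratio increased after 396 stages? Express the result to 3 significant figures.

Overall factor = α^396 with α = √(352.04/349.03), i.e. (352.04/349.03)^(396/2).
= 1.00862^198 = 5.48.

5.48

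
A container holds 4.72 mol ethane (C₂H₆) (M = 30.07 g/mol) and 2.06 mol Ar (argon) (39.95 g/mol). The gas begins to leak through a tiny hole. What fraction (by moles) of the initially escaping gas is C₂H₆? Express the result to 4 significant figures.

The effusion rate of species i is ∝ p_i/√M_i ∝ n_i/√M_i.
x_C₂H₆(eff) = (n_C₂H₆/√M_C₂H₆) / (n_C₂H₆/√M_C₂H₆ + n_Ar/√M_Ar)
= (4.72/√30.07) / (4.72/√30.07 + 2.06/√39.95) = 0.8607/(0.8607 + 0.3259) = 0.7253.

0.7253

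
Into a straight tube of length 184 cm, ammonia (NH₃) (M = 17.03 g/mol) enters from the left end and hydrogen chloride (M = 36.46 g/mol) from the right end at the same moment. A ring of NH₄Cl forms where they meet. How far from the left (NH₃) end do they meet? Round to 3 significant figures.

The fronts meet when d_NH₃ + d_HCl = L with d_NH₃/d_HCl = √(M_HCl/M_NH₃) (Graham's law). Here √(M_HCl/M_NH₃) = √(36.46/17.03) = 1.463.
With d_NH₃ + d_HCl = 184 cm, d_HCl = 184/(1 + 1.463) = 74.70 cm.
d_NH₃ = 184 − 74.70 = 109 cm.

109 cm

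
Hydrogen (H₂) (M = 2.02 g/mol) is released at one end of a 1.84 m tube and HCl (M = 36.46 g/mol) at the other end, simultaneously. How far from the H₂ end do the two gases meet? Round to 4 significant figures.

1.489 m

Distances travelled in equal time are proportional to diffusion rates, so d_H₂/d_HCl = √(M_HCl/M_H₂) = √(36.46/2.02) = 4.248.
With d_H₂ + d_HCl = 1.84 m, d_HCl = 1.84/(1 + 4.248) = 0.3506 m.
d_H₂ = 1.84 − 0.3506 = 1.489 m.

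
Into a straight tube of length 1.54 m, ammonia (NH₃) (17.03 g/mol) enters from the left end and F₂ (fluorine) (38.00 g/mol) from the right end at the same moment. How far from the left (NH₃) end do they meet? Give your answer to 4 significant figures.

0.9225 m

The fronts meet when d_NH₃ + d_F₂ = L with d_NH₃/d_F₂ = √(M_F₂/M_NH₃) (Graham's law). Here √(M_F₂/M_NH₃) = √(38.00/17.03) = 1.494.
With d_NH₃ + d_F₂ = 1.54 m, d_F₂ = 1.54/(1 + 1.494) = 0.6175 m.
d_NH₃ = 1.54 − 0.6175 = 0.9225 m.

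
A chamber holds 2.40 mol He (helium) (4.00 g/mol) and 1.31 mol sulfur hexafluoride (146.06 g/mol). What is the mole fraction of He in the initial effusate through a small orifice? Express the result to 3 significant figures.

0.917

The effusion rate of species i is ∝ p_i/√M_i ∝ n_i/√M_i.
Mole fraction of He in the effusate = (n_He/√M_He) / (n_He/√M_He + n_SF₆/√M_SF₆)
= (2.40/√4.00) / (2.40/√4.00 + 1.31/√146.06) = 1.200/(1.200 + 0.1084) = 0.917.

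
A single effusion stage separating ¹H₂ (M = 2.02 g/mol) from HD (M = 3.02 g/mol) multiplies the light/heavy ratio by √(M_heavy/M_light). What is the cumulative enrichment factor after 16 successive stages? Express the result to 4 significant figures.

Each stage multiplies the ratio by α = √(3.02/2.02), so after 16 stages the overall factor is α^16 = (3.02/2.02)^(16/2).
= 1.49505^8 = 24.96.

24.96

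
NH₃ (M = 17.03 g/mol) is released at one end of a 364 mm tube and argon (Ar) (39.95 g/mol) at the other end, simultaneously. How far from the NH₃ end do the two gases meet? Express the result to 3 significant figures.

The fronts meet when d_NH₃ + d_Ar = L with d_NH₃/d_Ar = √(M_Ar/M_NH₃) (Graham's law). Here √(M_Ar/M_NH₃) = √(39.95/17.03) = 1.532.
With d_NH₃ + d_Ar = 364 mm, d_Ar = 364/(1 + 1.532) = 143.8 mm.
d_NH₃ = 364 − 143.8 = 220 mm.

220 mm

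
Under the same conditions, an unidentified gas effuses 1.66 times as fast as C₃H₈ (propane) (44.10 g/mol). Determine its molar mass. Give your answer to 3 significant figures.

16.0 g/mol

Using Graham's law: rate_X/rate_C₃H₈ = √(M_C₃H₈/M_X).
1.66 = √(44.10/M_X)
M_X = 44.10 / 1.66² = 44.10 / 2.756 = 16.0 g/mol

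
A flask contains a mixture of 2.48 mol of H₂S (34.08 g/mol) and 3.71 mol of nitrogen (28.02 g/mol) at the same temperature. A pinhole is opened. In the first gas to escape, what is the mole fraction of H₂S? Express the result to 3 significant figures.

0.377

Rate_i ∝ x_i/√M_i (Graham's law weighted by mole fraction), so the effusate composition follows n_i/√M_i.
Mole fraction of H₂S in the effusate = (n_H₂S/√M_H₂S) / (n_H₂S/√M_H₂S + n_N₂/√M_N₂)
= (2.48/√34.08) / (2.48/√34.08 + 3.71/√28.02) = 0.4248/(0.4248 + 0.7009) = 0.377.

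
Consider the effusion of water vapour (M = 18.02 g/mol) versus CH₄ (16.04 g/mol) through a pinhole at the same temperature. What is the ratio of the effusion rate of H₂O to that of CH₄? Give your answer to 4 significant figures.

Using Graham's law: rate_H₂O/rate_CH₄ = √(M_CH₄/M_H₂O) = √(16.04/18.02) = √0.8901 = 0.9435.

0.9435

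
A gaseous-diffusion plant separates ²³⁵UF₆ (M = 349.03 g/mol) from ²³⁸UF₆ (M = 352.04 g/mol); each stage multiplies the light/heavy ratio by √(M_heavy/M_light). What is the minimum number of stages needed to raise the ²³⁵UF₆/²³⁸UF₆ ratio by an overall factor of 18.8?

684

With α = √(352.04/349.03) per stage, ln α = ½ ln(1.00862) = 0.004293.
Need α^N ≥ 18.8 ⇒ N ≥ ln(18.8) / ln α = 2.934 / 0.004293 = 683.33.
So at least 684 stages are needed.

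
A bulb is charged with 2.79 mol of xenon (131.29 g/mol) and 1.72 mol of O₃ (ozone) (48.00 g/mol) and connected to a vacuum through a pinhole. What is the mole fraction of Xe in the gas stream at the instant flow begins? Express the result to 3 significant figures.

0.495

Each component's effusion rate ∝ (its partial pressure)·(1/√M) ∝ n_i/√M_i.
So x_Xe in the escaping gas = (n_Xe/√M_Xe) / Σ(n_i/√M_i)
= (2.79/√131.29) / (2.79/√131.29 + 1.72/√48.00) = 0.2435/(0.2435 + 0.2483) = 0.495.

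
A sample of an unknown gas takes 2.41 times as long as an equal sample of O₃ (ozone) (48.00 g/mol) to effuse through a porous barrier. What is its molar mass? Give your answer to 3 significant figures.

Graham's law gives t_X/t_O₃ = √(M_X/M_O₃).
2.41 = √(M_X/48.00)
M_X = 48.00 × 2.41² = 48.00 × 5.808 = 279 g/mol

279 g/mol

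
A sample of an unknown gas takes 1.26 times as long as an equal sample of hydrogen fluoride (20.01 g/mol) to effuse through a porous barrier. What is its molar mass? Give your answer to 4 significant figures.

31.77 g/mol

Graham's law gives t_X/t_HF = √(M_X/M_HF).
1.26 = √(M_X/20.01)
M_X = 20.01 × 1.26² = 20.01 × 1.588 = 31.77 g/mol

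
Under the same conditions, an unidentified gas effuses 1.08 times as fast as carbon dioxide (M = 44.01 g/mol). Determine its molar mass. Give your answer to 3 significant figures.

37.7 g/mol

Since effusion rate ∝ 1/√M, rate_X/rate_CO₂ = √(M_CO₂/M_X).
1.08 = √(44.01/M_X)
M_X = 44.01 / 1.08² = 44.01 / 1.166 = 37.7 g/mol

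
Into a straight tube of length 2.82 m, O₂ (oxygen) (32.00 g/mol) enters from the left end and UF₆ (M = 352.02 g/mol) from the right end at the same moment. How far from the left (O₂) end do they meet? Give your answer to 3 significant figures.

The fronts meet when d_O₂ + d_UF₆ = L with d_O₂/d_UF₆ = √(M_UF₆/M_O₂) (Graham's law). Here √(M_UF₆/M_O₂) = √(352.02/32.00) = 3.317.
With d_O₂ + d_UF₆ = 2.82 m, d_UF₆ = 2.82/(1 + 3.317) = 0.6533 m.
d_O₂ = 2.82 − 0.6533 = 2.17 m.

2.17 m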